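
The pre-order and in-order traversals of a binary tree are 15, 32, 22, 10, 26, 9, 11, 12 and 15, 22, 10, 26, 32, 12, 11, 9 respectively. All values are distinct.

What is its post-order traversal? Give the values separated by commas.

The first element of pre-order is the root; it splits in-order into left and right subtrees.
Root 15: left subtree has 0 nodes { }, right has 7 {22, 10, 26, 32, 12, 11, 9}.
  Root 32: left subtree has 3 nodes {22, 10, 26}, right has 3 {12, 11, 9}.
    Root 22: left subtree has 0 nodes { }, right has 2 {10, 26}.
      Root 10: left subtree has 0 nodes { }, right has 1 {26}.
    Root 9: left subtree has 2 nodes {12, 11}, right has 0 { }.
      Root 11: left subtree has 1 node {12}, right has 0 { }.

26, 10, 22, 12, 11, 9, 32, 15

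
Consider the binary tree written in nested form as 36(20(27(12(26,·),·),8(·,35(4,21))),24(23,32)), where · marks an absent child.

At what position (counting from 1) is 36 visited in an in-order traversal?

9

In-order visits the left subtree, then the node, then the right subtree.
At 36: go left to 20.
  At 20: go left to 27.
    At 27: go left to 12.
      At 12: go left to 26.
        26 is a leaf — visit 26.
      Visit 12.
      At 12: no right child.
    Visit 27.
    At 27: no right child.
  Visit 20.
  At 20: go right to 8.
    At 8: no left child.
    Visit 8.
    At 8: go right to 35.
      At 35: go left to 4.
        4 is a leaf — visit 4.
      Visit 35.
      At 35: go right to 21.
        21 is a leaf — visit 21.
Visit 36.
At 36: go right to 24.
  At 24: go left to 23.
    23 is a leaf — visit 23.
  Visit 24.
  At 24: go right to 32.
    32 is a leaf — visit 32.
Full in-order sequence: 26, 12, 27, 20, 8, 4, 35, 21, 36, 23, 24, 32.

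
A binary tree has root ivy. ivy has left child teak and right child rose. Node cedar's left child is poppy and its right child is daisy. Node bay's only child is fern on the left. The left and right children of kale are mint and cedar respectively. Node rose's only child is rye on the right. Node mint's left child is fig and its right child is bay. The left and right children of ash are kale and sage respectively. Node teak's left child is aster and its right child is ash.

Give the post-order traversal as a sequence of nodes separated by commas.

Post-order visits the left subtree, then the right subtree, then the node.
At ivy: go left to teak.
  At teak: go left to aster.
    aster is a leaf — visit aster.
  At teak: go right to ash.
    At ash: go left to kale.
      At kale: go left to mint.
        At mint: go left to fig.
          fig is a leaf — visit fig.
        At mint: go right to bay.
          At bay: go left to fern.
            fern is a leaf — visit fern.
          At bay: no right child.
          Visit bay.
        Visit mint.
      At kale: go right to cedar.
        At cedar: go left to poppy.
          poppy is a leaf — visit poppy.
        At cedar: go right to daisy.
          daisy is a leaf — visit daisy.
        Visit cedar.
      Visit kale.
    At ash: go right to sage.
      sage is a leaf — visit sage.
    Visit ash.
  Visit teak.
At ivy: go right to rose.
  At rose: no left child.
  At rose: go right to rye.
    rye is a leaf — visit rye.
  Visit rose.
Visit ivy.

aster, fig, fern, bay, mint, poppy, daisy, cedar, kale, sage, ash, teak, rye, rose, ivy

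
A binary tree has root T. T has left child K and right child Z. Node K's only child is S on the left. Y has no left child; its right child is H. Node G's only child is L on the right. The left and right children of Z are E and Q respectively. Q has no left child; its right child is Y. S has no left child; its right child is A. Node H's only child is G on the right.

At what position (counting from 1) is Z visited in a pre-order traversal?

5

Pre-order visits the node, then its left subtree, then its right subtree.
Visit T.
At T: go left to K.
  Visit K.
  At K: go left to S.
    Visit S.
    At S: no left child.
    At S: go right to A.
      A is a leaf — visit A.
  At K: no right child.
At T: go right to Z.
  Visit Z.
  At Z: go left to E.
    E is a leaf — visit E.
  At Z: go right to Q.
    Visit Q.
    At Q: no left child.
    At Q: go right to Y.
      Visit Y.
      At Y: no left child.
      At Y: go right to H.
        Visit H.
        At H: no left child.
        At H: go right to G.
          Visit G.
          At G: no left child.
          At G: go right to L.
            L is a leaf — visit L.
Full pre-order sequence: T, K, S, A, Z, E, Q, Y, H, G, L.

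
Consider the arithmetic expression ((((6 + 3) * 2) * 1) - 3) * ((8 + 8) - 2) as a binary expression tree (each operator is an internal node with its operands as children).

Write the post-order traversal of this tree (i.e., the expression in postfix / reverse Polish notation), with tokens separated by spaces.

6 3 + 2 * 1 * 3 - 8 8 + 2 - *

Post-order on an expression tree gives postfix notation: for each operator, emit left operand, right operand, then the operator.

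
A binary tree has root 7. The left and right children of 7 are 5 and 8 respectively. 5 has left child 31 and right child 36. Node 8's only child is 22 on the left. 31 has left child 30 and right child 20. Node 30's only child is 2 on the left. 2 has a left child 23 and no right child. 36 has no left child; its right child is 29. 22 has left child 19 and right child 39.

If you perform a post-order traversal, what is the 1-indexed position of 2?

Post-order visits the left subtree, then the right subtree, then the node.
At 7: go left to 5.
  At 5: go left to 31.
    At 31: go left to 30.
      At 30: go left to 2.
        At 2: go left to 23.
          23 is a leaf — visit 23.
        At 2: no right child.
        Visit 2.
      At 30: no right child.
      Visit 30.
    At 31: go right to 20.
      20 is a leaf — visit 20.
    Visit 31.
  At 5: go right to 36.
    At 36: no left child.
    At 36: go right to 29.
      29 is a leaf — visit 29.
    Visit 36.
  Visit 5.
At 7: go right to 8.
  At 8: go left to 22.
    At 22: go left to 19.
      19 is a leaf — visit 19.
    At 22: go right to 39.
      39 is a leaf — visit 39.
    Visit 22.
  At 8: no right child.
  Visit 8.
Visit 7.
Full post-order sequence: 23, 2, 30, 20, 31, 29, 36, 5, 19, 39, 22, 8, 7.

2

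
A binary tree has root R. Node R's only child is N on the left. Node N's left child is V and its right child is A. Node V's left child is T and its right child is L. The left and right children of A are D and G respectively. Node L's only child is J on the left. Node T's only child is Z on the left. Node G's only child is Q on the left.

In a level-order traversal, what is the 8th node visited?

Level-order visits nodes level by level from the root, left to right within each level.
Level 0: R
Level 1: N
Level 2: V, A
Level 3: T, L, D, G
Level 4: Z, J, Q
Full level-order sequence: R, N, V, A, T, L, D, G, Z, J, Q.

G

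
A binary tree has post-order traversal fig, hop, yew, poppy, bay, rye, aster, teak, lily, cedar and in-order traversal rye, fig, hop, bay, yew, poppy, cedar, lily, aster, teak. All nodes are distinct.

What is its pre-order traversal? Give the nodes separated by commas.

The last element of post-order is the root; it splits in-order into left and right subtrees.
Root cedar: left subtree has 6 nodes {rye, fig, hop, bay, yew, poppy}, right has 3 {lily, aster, teak}.
  Root rye: left subtree has 0 nodes { }, right has 5 {fig, hop, bay, yew, poppy}.
    Root bay: left subtree has 2 nodes {fig, hop}, right has 2 {yew, poppy}.
      Root hop: left subtree has 1 node {fig}, right has 0 { }.
      Root poppy: left subtree has 1 node {yew}, right has 0 { }.
  Root lily: left subtree has 0 nodes { }, right has 2 {aster, teak}.
    Root teak: left subtree has 1 node {aster}, right has 0 { }.

cedar, rye, bay, hop, fig, poppy, yew, lily, teak, aster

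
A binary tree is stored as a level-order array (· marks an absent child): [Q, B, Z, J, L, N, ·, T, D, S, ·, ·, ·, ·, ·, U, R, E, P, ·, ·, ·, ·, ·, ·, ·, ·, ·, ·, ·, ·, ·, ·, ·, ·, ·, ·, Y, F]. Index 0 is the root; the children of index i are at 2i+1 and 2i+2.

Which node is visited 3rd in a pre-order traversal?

Pre-order visits the node, then its left subtree, then its right subtree.
Visit Q.
At Q: go left to B.
  Visit B.
  At B: go left to J.
    Visit J.
    At J: go left to T.
      Visit T.
      At T: go left to U.
        U is a leaf — visit U.
      At T: go right to R.
        R is a leaf — visit R.
    At J: go right to D.
      Visit D.
      At D: go left to E.
        E is a leaf — visit E.
      At D: go right to P.
        Visit P.
        At P: go left to Y.
          Y is a leaf — visit Y.
        At P: go right to F.
          F is a leaf — visit F.
  At B: go right to L.
    Visit L.
    At L: go left to S.
      S is a leaf — visit S.
    At L: no right child.
At Q: go right to Z.
  Visit Z.
  At Z: go left to N.
    N is a leaf — visit N.
  At Z: no right child.
Full pre-order sequence: Q, B, J, T, U, R, D, E, P, Y, F, L, S, Z, N.

J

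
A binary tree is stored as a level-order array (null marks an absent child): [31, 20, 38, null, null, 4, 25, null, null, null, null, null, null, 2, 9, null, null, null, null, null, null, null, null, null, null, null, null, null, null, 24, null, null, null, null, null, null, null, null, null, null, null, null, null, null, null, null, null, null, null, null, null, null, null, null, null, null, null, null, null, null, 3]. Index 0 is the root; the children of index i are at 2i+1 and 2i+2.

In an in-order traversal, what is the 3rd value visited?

4

In-order visits the left subtree, then the node, then the right subtree.
At 31: go left to 20.
  20 is a leaf — visit 20.
Visit 31.
At 31: go right to 38.
  At 38: go left to 4.
    4 is a leaf — visit 4.
  Visit 38.
  At 38: go right to 25.
    At 25: go left to 2.
      2 is a leaf — visit 2.
    Visit 25.
    At 25: go right to 9.
      At 9: go left to 24.
        At 24: no left child.
        Visit 24.
        At 24: go right to 3.
          3 is a leaf — visit 3.
      Visit 9.
      At 9: no right child.
Full in-order sequence: 20, 31, 4, 38, 2, 25, 24, 3, 9.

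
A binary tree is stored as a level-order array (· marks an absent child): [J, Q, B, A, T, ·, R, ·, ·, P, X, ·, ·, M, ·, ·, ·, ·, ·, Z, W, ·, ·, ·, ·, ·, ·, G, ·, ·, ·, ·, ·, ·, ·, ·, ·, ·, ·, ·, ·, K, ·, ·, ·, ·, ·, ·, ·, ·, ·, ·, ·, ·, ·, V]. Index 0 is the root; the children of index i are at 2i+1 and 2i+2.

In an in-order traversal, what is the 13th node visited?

In-order visits the left subtree, then the node, then the right subtree.
At J: go left to Q.
  At Q: go left to A.
    A is a leaf — visit A.
  Visit Q.
  At Q: go right to T.
    At T: go left to P.
      At P: go left to Z.
        Z is a leaf — visit Z.
      Visit P.
      At P: go right to W.
        At W: go left to K.
          K is a leaf — visit K.
        Visit W.
        At W: no right child.
    Visit T.
    At T: go right to X.
      X is a leaf — visit X.
Visit J.
At J: go right to B.
  At B: no left child.
  Visit B.
  At B: go right to R.
    At R: go left to M.
      At M: go left to G.
        At G: go left to V.
          V is a leaf — visit V.
        Visit G.
        At G: no right child.
      Visit M.
      At M: no right child.
    Visit R.
    At R: no right child.
Full in-order sequence: A, Q, Z, P, K, W, T, X, J, B, V, G, M, R.

M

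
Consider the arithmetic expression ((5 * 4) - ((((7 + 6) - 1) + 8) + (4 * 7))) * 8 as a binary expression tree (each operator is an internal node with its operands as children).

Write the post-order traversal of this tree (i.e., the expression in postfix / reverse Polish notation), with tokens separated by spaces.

5 4 * 7 6 + 1 - 8 + 4 7 * + - 8 *

Post-order on an expression tree gives postfix notation: for each operator, emit left operand, right operand, then the operator.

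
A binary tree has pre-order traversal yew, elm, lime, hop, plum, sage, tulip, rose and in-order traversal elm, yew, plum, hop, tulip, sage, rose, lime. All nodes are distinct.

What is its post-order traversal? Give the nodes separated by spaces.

The first element of pre-order is the root; it splits in-order into left and right subtrees.
Root yew: left subtree has 1 node {elm}, right has 6 {plum, hop, tulip, sage, rose, lime}.
  Root lime: left subtree has 5 nodes {plum, hop, tulip, sage, rose}, right has 0 { }.
    Root hop: left subtree has 1 node {plum}, right has 3 {tulip, sage, rose}.
      Root sage: left subtree has 1 node {tulip}, right has 1 {rose}.

elm plum tulip rose sage hop lime yew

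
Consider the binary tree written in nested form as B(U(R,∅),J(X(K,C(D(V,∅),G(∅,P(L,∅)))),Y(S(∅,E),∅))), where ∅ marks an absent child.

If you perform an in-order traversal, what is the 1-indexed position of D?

In-order visits the left subtree, then the node, then the right subtree.
At B: go left to U.
  At U: go left to R.
    R is a leaf — visit R.
  Visit U.
  At U: no right child.
Visit B.
At B: go right to J.
  At J: go left to X.
    At X: go left to K.
      K is a leaf — visit K.
    Visit X.
    At X: go right to C.
      At C: go left to D.
        At D: go left to V.
          V is a leaf — visit V.
        Visit D.
        At D: no right child.
      Visit C.
      At C: go right to G.
        At G: no left child.
        Visit G.
        At G: go right to P.
          At P: go left to L.
            L is a leaf — visit L.
          Visit P.
          At P: no right child.
  Visit J.
  At J: go right to Y.
    At Y: go left to S.
      At S: no left child.
      Visit S.
      At S: go right to E.
        E is a leaf — visit E.
    Visit Y.
    At Y: no right child.
Full in-order sequence: R, U, B, K, X, V, D, C, G, L, P, J, S, E, Y.

7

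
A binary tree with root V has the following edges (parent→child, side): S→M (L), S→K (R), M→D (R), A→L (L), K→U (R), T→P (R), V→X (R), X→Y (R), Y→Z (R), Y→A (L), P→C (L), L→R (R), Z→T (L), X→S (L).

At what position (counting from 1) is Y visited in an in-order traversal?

11

In-order visits the left subtree, then the node, then the right subtree.
At V: no left child.
Visit V.
At V: go right to X.
  At X: go left to S.
    At S: go left to M.
      At M: no left child.
      Visit M.
      At M: go right to D.
        D is a leaf — visit D.
    Visit S.
    At S: go right to K.
      At K: no left child.
      Visit K.
      At K: go right to U.
        U is a leaf — visit U.
  Visit X.
  At X: go right to Y.
    At Y: go left to A.
      At A: go left to L.
        At L: no left child.
        Visit L.
        At L: go right to R.
          R is a leaf — visit R.
      Visit A.
      At A: no right child.
    Visit Y.
    At Y: go right to Z.
      At Z: go left to T.
        At T: no left child.
        Visit T.
        At T: go right to P.
          At P: go left to C.
            C is a leaf — visit C.
          Visit P.
          At P: no right child.
      Visit Z.
      At Z: no right child.
Full in-order sequence: V, M, D, S, K, U, X, L, R, A, Y, T, C, P, Z.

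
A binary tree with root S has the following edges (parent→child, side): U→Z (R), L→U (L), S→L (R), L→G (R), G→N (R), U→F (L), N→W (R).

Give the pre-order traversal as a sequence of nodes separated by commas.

S, L, U, F, Z, G, N, W

Pre-order visits the node, then its left subtree, then its right subtree.
Visit S.
At S: no left child.
At S: go right to L.
  Visit L.
  At L: go left to U.
    Visit U.
    At U: go left to F.
      F is a leaf — visit F.
    At U: go right to Z.
      Z is a leaf — visit Z.
  At L: go right to G.
    Visit G.
    At G: no left child.
    At G: go right to N.
      Visit N.
      At N: no left child.
      At N: go right to W.
        W is a leaf — visit W.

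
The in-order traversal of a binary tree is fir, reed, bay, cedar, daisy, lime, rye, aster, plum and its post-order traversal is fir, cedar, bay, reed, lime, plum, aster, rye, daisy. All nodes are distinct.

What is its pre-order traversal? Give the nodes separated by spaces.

The last element of post-order is the root; it splits in-order into left and right subtrees.
Root daisy: left subtree has 4 nodes {fir, reed, bay, cedar}, right has 4 {lime, rye, aster, plum}.
  Root reed: left subtree has 1 node {fir}, right has 2 {bay, cedar}.
    Root bay: left subtree has 0 nodes { }, right has 1 {cedar}.
  Root rye: left subtree has 1 node {lime}, right has 2 {aster, plum}.
    Root aster: left subtree has 0 nodes { }, right has 1 {plum}.

daisy reed fir bay cedar rye lime aster plum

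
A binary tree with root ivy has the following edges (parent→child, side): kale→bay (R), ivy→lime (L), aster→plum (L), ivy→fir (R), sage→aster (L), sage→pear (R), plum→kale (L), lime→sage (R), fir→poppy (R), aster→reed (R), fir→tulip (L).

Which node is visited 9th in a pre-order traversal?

pear

Pre-order visits the node, then its left subtree, then its right subtree.
Visit ivy.
At ivy: go left to lime.
  Visit lime.
  At lime: no left child.
  At lime: go right to sage.
    Visit sage.
    At sage: go left to aster.
      Visit aster.
      At aster: go left to plum.
        Visit plum.
        At plum: go left to kale.
          Visit kale.
          At kale: no left child.
          At kale: go right to bay.
            bay is a leaf — visit bay.
        At plum: no right child.
      At aster: go right to reed.
        reed is a leaf — visit reed.
    At sage: go right to pear.
      pear is a leaf — visit pear.
At ivy: go right to fir.
  Visit fir.
  At fir: go left to tulip.
    tulip is a leaf — visit tulip.
  At fir: go right to poppy.
    poppy is a leaf — visit poppy.
Full pre-order sequence: ivy, lime, sage, aster, plum, kale, bay, reed, pear, fir, tulip, poppy.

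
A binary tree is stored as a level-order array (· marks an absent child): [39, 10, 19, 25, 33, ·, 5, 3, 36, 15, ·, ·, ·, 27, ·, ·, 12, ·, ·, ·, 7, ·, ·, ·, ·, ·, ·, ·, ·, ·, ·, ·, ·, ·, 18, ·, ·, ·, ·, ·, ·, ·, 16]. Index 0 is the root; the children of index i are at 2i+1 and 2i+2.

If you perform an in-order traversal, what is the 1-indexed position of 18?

In-order visits the left subtree, then the node, then the right subtree.
At 39: go left to 10.
  At 10: go left to 25.
    At 25: go left to 3.
      At 3: no left child.
      Visit 3.
      At 3: go right to 12.
        At 12: no left child.
        Visit 12.
        At 12: go right to 18.
          18 is a leaf — visit 18.
    Visit 25.
    At 25: go right to 36.
      36 is a leaf — visit 36.
  Visit 10.
  At 10: go right to 33.
    At 33: go left to 15.
      At 15: no left child.
      Visit 15.
      At 15: go right to 7.
        At 7: no left child.
        Visit 7.
        At 7: go right to 16.
          16 is a leaf — visit 16.
    Visit 33.
    At 33: no right child.
Visit 39.
At 39: go right to 19.
  At 19: no left child.
  Visit 19.
  At 19: go right to 5.
    At 5: go left to 27.
      27 is a leaf — visit 27.
    Visit 5.
    At 5: no right child.
Full in-order sequence: 3, 12, 18, 25, 36, 10, 15, 7, 16, 33, 39, 19, 27, 5.

3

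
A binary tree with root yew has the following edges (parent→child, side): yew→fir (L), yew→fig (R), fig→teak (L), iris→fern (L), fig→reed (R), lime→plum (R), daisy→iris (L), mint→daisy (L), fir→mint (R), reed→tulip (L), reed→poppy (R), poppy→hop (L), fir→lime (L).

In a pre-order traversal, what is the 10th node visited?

Pre-order visits the node, then its left subtree, then its right subtree.
Visit yew.
At yew: go left to fir.
  Visit fir.
  At fir: go left to lime.
    Visit lime.
    At lime: no left child.
    At lime: go right to plum.
      plum is a leaf — visit plum.
  At fir: go right to mint.
    Visit mint.
    At mint: go left to daisy.
      Visit daisy.
      At daisy: go left to iris.
        Visit iris.
        At iris: go left to fern.
          fern is a leaf — visit fern.
        At iris: no right child.
      At daisy: no right child.
    At mint: no right child.
At yew: go right to fig.
  Visit fig.
  At fig: go left to teak.
    teak is a leaf — visit teak.
  At fig: go right to reed.
    Visit reed.
    At reed: go left to tulip.
      tulip is a leaf — visit tulip.
    At reed: go right to poppy.
      Visit poppy.
      At poppy: go left to hop.
        hop is a leaf — visit hop.
      At poppy: no right child.
Full pre-order sequence: yew, fir, lime, plum, mint, daisy, iris, fern, fig, teak, reed, tulip, poppy, hop.

teak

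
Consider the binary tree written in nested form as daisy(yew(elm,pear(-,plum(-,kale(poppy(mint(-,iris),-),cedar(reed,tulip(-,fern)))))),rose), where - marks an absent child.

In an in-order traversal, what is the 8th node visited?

kale

In-order visits the left subtree, then the node, then the right subtree.
At daisy: go left to yew.
  At yew: go left to elm.
    elm is a leaf — visit elm.
  Visit yew.
  At yew: go right to pear.
    At pear: no left child.
    Visit pear.
    At pear: go right to plum.
      At plum: no left child.
      Visit plum.
      At plum: go right to kale.
        At kale: go left to poppy.
          At poppy: go left to mint.
            At mint: no left child.
            Visit mint.
            At mint: go right to iris.
              iris is a leaf — visit iris.
          Visit poppy.
          At poppy: no right child.
        Visit kale.
        At kale: go right to cedar.
          At cedar: go left to reed.
            reed is a leaf — visit reed.
          Visit cedar.
          At cedar: go right to tulip.
            At tulip: no left child.
            Visit tulip.
            At tulip: go right to fern.
              fern is a leaf — visit fern.
Visit daisy.
At daisy: go right to rose.
  rose is a leaf — visit rose.
Full in-order sequence: elm, yew, pear, plum, mint, iris, poppy, kale, reed, cedar, tulip, fern, daisy, rose.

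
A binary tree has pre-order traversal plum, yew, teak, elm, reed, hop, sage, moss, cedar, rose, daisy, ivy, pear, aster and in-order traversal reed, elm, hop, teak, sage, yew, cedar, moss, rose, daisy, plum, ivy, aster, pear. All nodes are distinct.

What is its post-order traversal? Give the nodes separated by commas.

reed, hop, elm, sage, teak, cedar, daisy, rose, moss, yew, aster, pear, ivy, plum

The first element of pre-order is the root; it splits in-order into left and right subtrees.
Root plum: left subtree has 10 nodes {reed, elm, hop, teak, sage, yew, cedar, moss, rose, daisy}, right has 3 {ivy, aster, pear}.
  Root yew: left subtree has 5 nodes {reed, elm, hop, teak, sage}, right has 4 {cedar, moss, rose, daisy}.
    Root teak: left subtree has 3 nodes {reed, elm, hop}, right has 1 {sage}.
      Root elm: left subtree has 1 node {reed}, right has 1 {hop}.
    Root moss: left subtree has 1 node {cedar}, right has 2 {rose, daisy}.
      Root rose: left subtree has 0 nodes { }, right has 1 {daisy}.
  Root ivy: left subtree has 0 nodes { }, right has 2 {aster, pear}.
    Root pear: left subtree has 1 node {aster}, right has 0 { }.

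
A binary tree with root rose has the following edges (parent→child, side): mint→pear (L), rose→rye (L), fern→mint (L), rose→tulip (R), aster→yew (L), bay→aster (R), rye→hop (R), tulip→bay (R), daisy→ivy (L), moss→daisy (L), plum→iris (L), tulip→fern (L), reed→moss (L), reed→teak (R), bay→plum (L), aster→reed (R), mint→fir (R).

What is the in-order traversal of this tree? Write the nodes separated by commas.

rye, hop, rose, pear, mint, fir, fern, tulip, iris, plum, bay, yew, aster, ivy, daisy, moss, reed, teak

In-order visits the left subtree, then the node, then the right subtree.
At rose: go left to rye.
  At rye: no left child.
  Visit rye.
  At rye: go right to hop.
    hop is a leaf — visit hop.
Visit rose.
At rose: go right to tulip.
  At tulip: go left to fern.
    At fern: go left to mint.
      At mint: go left to pear.
        pear is a leaf — visit pear.
      Visit mint.
      At mint: go right to fir.
        fir is a leaf — visit fir.
    Visit fern.
    At fern: no right child.
  Visit tulip.
  At tulip: go right to bay.
    At bay: go left to plum.
      At plum: go left to iris.
        iris is a leaf — visit iris.
      Visit plum.
      At plum: no right child.
    Visit bay.
    At bay: go right to aster.
      At aster: go left to yew.
        yew is a leaf — visit yew.
      Visit aster.
      At aster: go right to reed.
        At reed: go left to moss.
          At moss: go left to daisy.
            At daisy: go left to ivy.
              ivy is a leaf — visit ivy.
            Visit daisy.
            At daisy: no right child.
          Visit moss.
          At moss: no right child.
        Visit reed.
        At reed: go right to teak.
          teak is a leaf — visit teak.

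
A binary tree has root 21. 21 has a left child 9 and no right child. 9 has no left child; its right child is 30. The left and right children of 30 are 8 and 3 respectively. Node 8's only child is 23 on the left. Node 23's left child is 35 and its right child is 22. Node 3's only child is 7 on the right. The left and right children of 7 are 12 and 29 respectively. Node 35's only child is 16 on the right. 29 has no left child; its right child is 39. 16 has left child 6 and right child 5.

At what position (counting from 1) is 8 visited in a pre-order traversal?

Pre-order visits the node, then its left subtree, then its right subtree.
Visit 21.
At 21: go left to 9.
  Visit 9.
  At 9: no left child.
  At 9: go right to 30.
    Visit 30.
    At 30: go left to 8.
      Visit 8.
      At 8: go left to 23.
        Visit 23.
        At 23: go left to 35.
          Visit 35.
          At 35: no left child.
          At 35: go right to 16.
            Visit 16.
            At 16: go left to 6.
              6 is a leaf — visit 6.
            At 16: go right to 5.
              5 is a leaf — visit 5.
        At 23: go right to 22.
          22 is a leaf — visit 22.
      At 8: no right child.
    At 30: go right to 3.
      Visit 3.
      At 3: no left child.
      At 3: go right to 7.
        Visit 7.
        At 7: go left to 12.
          12 is a leaf — visit 12.
        At 7: go right to 29.
          Visit 29.
          At 29: no left child.
          At 29: go right to 39.
            39 is a leaf — visit 39.
At 21: no right child.
Full pre-order sequence: 21, 9, 30, 8, 23, 35, 16, 6, 5, 22, 3, 7, 12, 29, 39.

4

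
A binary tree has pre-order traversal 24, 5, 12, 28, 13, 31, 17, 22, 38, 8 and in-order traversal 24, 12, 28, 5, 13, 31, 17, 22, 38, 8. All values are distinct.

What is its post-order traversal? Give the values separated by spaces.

The first element of pre-order is the root; it splits in-order into left and right subtrees.
Root 24: left subtree has 0 nodes { }, right has 9 {12, 28, 5, 13, 31, 17, 22, 38, 8}.
  Root 5: left subtree has 2 nodes {12, 28}, right has 6 {13, 31, 17, 22, 38, 8}.
    Root 12: left subtree has 0 nodes { }, right has 1 {28}.
    Root 13: left subtree has 0 nodes { }, right has 5 {31, 17, 22, 38, 8}.
      Root 31: left subtree has 0 nodes { }, right has 4 {17, 22, 38, 8}.
        Root 17: left subtree has 0 nodes { }, right has 3 {22, 38, 8}.
          Root 22: left subtree has 0 nodes { }, right has 2 {38, 8}.
            Root 38: left subtree has 0 nodes { }, right has 1 {8}.

28 12 8 38 22 17 31 13 5 24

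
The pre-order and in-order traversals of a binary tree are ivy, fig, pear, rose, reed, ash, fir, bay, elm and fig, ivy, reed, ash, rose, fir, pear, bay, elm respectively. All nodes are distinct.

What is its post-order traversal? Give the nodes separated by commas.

The first element of pre-order is the root; it splits in-order into left and right subtrees.
Root ivy: left subtree has 1 node {fig}, right has 7 {reed, ash, rose, fir, pear, bay, elm}.
  Root pear: left subtree has 4 nodes {reed, ash, rose, fir}, right has 2 {bay, elm}.
    Root rose: left subtree has 2 nodes {reed, ash}, right has 1 {fir}.
      Root reed: left subtree has 0 nodes { }, right has 1 {ash}.
    Root bay: left subtree has 0 nodes { }, right has 1 {elm}.

fig, ash, reed, fir, rose, elm, bay, pear, ivy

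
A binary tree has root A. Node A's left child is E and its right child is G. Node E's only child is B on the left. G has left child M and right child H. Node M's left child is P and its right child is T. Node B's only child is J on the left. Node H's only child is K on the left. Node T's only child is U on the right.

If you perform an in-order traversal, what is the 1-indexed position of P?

In-order visits the left subtree, then the node, then the right subtree.
At A: go left to E.
  At E: go left to B.
    At B: go left to J.
      J is a leaf — visit J.
    Visit B.
    At B: no right child.
  Visit E.
  At E: no right child.
Visit A.
At A: go right to G.
  At G: go left to M.
    At M: go left to P.
      P is a leaf — visit P.
    Visit M.
    At M: go right to T.
      At T: no left child.
      Visit T.
      At T: go right to U.
        U is a leaf — visit U.
  Visit G.
  At G: go right to H.
    At H: go left to K.
      K is a leaf — visit K.
    Visit H.
    At H: no right child.
Full in-order sequence: J, B, E, A, P, M, T, U, G, K, H.

5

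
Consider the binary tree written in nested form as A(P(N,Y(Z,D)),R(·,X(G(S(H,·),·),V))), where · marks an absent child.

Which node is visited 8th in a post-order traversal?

Post-order visits the left subtree, then the right subtree, then the node.
At A: go left to P.
  At P: go left to N.
    N is a leaf — visit N.
  At P: go right to Y.
    At Y: go left to Z.
      Z is a leaf — visit Z.
    At Y: go right to D.
      D is a leaf — visit D.
    Visit Y.
  Visit P.
At A: go right to R.
  At R: no left child.
  At R: go right to X.
    At X: go left to G.
      At G: go left to S.
        At S: go left to H.
          H is a leaf — visit H.
        At S: no right child.
        Visit S.
      At G: no right child.
      Visit G.
    At X: go right to V.
      V is a leaf — visit V.
    Visit X.
  Visit R.
Visit A.
Full post-order sequence: N, Z, D, Y, P, H, S, G, V, X, R, A.

G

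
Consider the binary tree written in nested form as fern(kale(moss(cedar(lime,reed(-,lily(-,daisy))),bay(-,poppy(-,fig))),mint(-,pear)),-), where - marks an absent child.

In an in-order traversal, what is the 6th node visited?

In-order visits the left subtree, then the node, then the right subtree.
At fern: go left to kale.
  At kale: go left to moss.
    At moss: go left to cedar.
      At cedar: go left to lime.
        lime is a leaf — visit lime.
      Visit cedar.
      At cedar: go right to reed.
        At reed: no left child.
        Visit reed.
        At reed: go right to lily.
          At lily: no left child.
          Visit lily.
          At lily: go right to daisy.
            daisy is a leaf — visit daisy.
    Visit moss.
    At moss: go right to bay.
      At bay: no left child.
      Visit bay.
      At bay: go right to poppy.
        At poppy: no left child.
        Visit poppy.
        At poppy: go right to fig.
          fig is a leaf — visit fig.
  Visit kale.
  At kale: go right to mint.
    At mint: no left child.
    Visit mint.
    At mint: go right to pear.
      pear is a leaf — visit pear.
Visit fern.
At fern: no right child.
Full in-order sequence: lime, cedar, reed, lily, daisy, moss, bay, poppy, fig, kale, mint, pear, fern.

moss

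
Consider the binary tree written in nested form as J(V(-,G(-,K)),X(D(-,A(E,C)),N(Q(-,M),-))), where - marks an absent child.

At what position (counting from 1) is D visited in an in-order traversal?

In-order visits the left subtree, then the node, then the right subtree.
At J: go left to V.
  At V: no left child.
  Visit V.
  At V: go right to G.
    At G: no left child.
    Visit G.
    At G: go right to K.
      K is a leaf — visit K.
Visit J.
At J: go right to X.
  At X: go left to D.
    At D: no left child.
    Visit D.
    At D: go right to A.
      At A: go left to E.
        E is a leaf — visit E.
      Visit A.
      At A: go right to C.
        C is a leaf — visit C.
  Visit X.
  At X: go right to N.
    At N: go left to Q.
      At Q: no left child.
      Visit Q.
      At Q: go right to M.
        M is a leaf — visit M.
    Visit N.
    At N: no right child.
Full in-order sequence: V, G, K, J, D, E, A, C, X, Q, M, N.

5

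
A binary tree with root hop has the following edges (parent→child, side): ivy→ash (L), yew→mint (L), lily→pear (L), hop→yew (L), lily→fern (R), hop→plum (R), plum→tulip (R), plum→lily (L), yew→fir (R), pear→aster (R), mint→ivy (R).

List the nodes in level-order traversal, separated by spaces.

Level-order visits nodes level by level from the root, left to right within each level.
Level 0: hop
Level 1: yew, plum
Level 2: mint, fir, lily, tulip
Level 3: ivy, pear, fern
Level 4: ash, aster

hop yew plum mint fir lily tulip ivy pear fern ash aster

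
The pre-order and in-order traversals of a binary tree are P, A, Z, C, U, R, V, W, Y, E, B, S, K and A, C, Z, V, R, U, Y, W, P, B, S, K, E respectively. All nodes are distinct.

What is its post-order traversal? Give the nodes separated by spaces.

The first element of pre-order is the root; it splits in-order into left and right subtrees.
Root P: left subtree has 8 nodes {A, C, Z, V, R, U, Y, W}, right has 4 {B, S, K, E}.
  Root A: left subtree has 0 nodes { }, right has 7 {C, Z, V, R, U, Y, W}.
    Root Z: left subtree has 1 node {C}, right has 5 {V, R, U, Y, W}.
      Root U: left subtree has 2 nodes {V, R}, right has 2 {Y, W}.
        Root R: left subtree has 1 node {V}, right has 0 { }.
        Root W: left subtree has 1 node {Y}, right has 0 { }.
  Root E: left subtree has 3 nodes {B, S, K}, right has 0 { }.
    Root B: left subtree has 0 nodes { }, right has 2 {S, K}.
      Root S: left subtree has 0 nodes { }, right has 1 {K}.

C V R Y W U Z A K S B E P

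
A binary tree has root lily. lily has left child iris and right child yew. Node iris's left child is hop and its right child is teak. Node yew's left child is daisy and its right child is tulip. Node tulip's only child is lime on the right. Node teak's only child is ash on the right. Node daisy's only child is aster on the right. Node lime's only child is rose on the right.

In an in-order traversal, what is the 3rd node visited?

In-order visits the left subtree, then the node, then the right subtree.
At lily: go left to iris.
  At iris: go left to hop.
    hop is a leaf — visit hop.
  Visit iris.
  At iris: go right to teak.
    At teak: no left child.
    Visit teak.
    At teak: go right to ash.
      ash is a leaf — visit ash.
Visit lily.
At lily: go right to yew.
  At yew: go left to daisy.
    At daisy: no left child.
    Visit daisy.
    At daisy: go right to aster.
      aster is a leaf — visit aster.
  Visit yew.
  At yew: go right to tulip.
    At tulip: no left child.
    Visit tulip.
    At tulip: go right to lime.
      At lime: no left child.
      Visit lime.
      At lime: go right to rose.
        rose is a leaf — visit rose.
Full in-order sequence: hop, iris, teak, ash, lily, daisy, aster, yew, tulip, lime, rose.

teak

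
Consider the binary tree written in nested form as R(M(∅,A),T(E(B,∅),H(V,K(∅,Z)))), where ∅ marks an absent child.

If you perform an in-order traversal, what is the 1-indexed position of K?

9

In-order visits the left subtree, then the node, then the right subtree.
At R: go left to M.
  At M: no left child.
  Visit M.
  At M: go right to A.
    A is a leaf — visit A.
Visit R.
At R: go right to T.
  At T: go left to E.
    At E: go left to B.
      B is a leaf — visit B.
    Visit E.
    At E: no right child.
  Visit T.
  At T: go right to H.
    At H: go left to V.
      V is a leaf — visit V.
    Visit H.
    At H: go right to K.
      At K: no left child.
      Visit K.
      At K: go right to Z.
        Z is a leaf — visit Z.
Full in-order sequence: M, A, R, B, E, T, V, H, K, Z.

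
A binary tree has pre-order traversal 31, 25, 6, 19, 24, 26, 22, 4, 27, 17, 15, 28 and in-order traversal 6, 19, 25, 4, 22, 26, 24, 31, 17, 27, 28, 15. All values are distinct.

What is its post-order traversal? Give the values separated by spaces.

19 6 4 22 26 24 25 17 28 15 27 31

The first element of pre-order is the root; it splits in-order into left and right subtrees.
Root 31: left subtree has 7 nodes {6, 19, 25, 4, 22, 26, 24}, right has 4 {17, 27, 28, 15}.
  Root 25: left subtree has 2 nodes {6, 19}, right has 4 {4, 22, 26, 24}.
    Root 6: left subtree has 0 nodes { }, right has 1 {19}.
    Root 24: left subtree has 3 nodes {4, 22, 26}, right has 0 { }.
      Root 26: left subtree has 2 nodes {4, 22}, right has 0 { }.
        Root 22: left subtree has 1 node {4}, right has 0 { }.
  Root 27: left subtree has 1 node {17}, right has 2 {28, 15}.
    Root 15: left subtree has 1 node {28}, right has 0 { }.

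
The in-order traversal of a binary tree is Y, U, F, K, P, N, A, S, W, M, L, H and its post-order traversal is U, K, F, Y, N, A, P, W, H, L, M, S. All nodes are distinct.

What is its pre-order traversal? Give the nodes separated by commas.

S, P, Y, F, U, K, A, N, M, W, L, H

The last element of post-order is the root; it splits in-order into left and right subtrees.
Root S: left subtree has 7 nodes {Y, U, F, K, P, N, A}, right has 4 {W, M, L, H}.
  Root P: left subtree has 4 nodes {Y, U, F, K}, right has 2 {N, A}.
    Root Y: left subtree has 0 nodes { }, right has 3 {U, F, K}.
      Root F: left subtree has 1 node {U}, right has 1 {K}.
    Root A: left subtree has 1 node {N}, right has 0 { }.
  Root M: left subtree has 1 node {W}, right has 2 {L, H}.
    Root L: left subtree has 0 nodes { }, right has 1 {H}.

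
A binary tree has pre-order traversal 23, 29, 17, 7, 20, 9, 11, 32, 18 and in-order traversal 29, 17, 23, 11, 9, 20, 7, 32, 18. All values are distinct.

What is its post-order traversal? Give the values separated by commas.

The first element of pre-order is the root; it splits in-order into left and right subtrees.
Root 23: left subtree has 2 nodes {29, 17}, right has 6 {11, 9, 20, 7, 32, 18}.
  Root 29: left subtree has 0 nodes { }, right has 1 {17}.
  Root 7: left subtree has 3 nodes {11, 9, 20}, right has 2 {32, 18}.
    Root 20: left subtree has 2 nodes {11, 9}, right has 0 { }.
      Root 9: left subtree has 1 node {11}, right has 0 { }.
    Root 32: left subtree has 0 nodes { }, right has 1 {18}.

17, 29, 11, 9, 20, 18, 32, 7, 23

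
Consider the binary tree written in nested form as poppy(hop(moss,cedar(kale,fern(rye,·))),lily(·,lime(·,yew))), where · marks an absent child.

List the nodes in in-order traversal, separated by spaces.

moss hop kale cedar rye fern poppy lily lime yew

In-order visits the left subtree, then the node, then the right subtree.
At poppy: go left to hop.
  At hop: go left to moss.
    moss is a leaf — visit moss.
  Visit hop.
  At hop: go right to cedar.
    At cedar: go left to kale.
      kale is a leaf — visit kale.
    Visit cedar.
    At cedar: go right to fern.
      At fern: go left to rye.
        rye is a leaf — visit rye.
      Visit fern.
      At fern: no right child.
Visit poppy.
At poppy: go right to lily.
  At lily: no left child.
  Visit lily.
  At lily: go right to lime.
    At lime: no left child.
    Visit lime.
    At lime: go right to yew.
      yew is a leaf — visit yew.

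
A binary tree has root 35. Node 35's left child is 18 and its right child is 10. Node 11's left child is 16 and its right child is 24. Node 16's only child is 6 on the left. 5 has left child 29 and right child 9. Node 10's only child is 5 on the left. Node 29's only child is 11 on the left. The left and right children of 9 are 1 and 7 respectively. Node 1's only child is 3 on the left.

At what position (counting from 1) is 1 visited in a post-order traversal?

Post-order visits the left subtree, then the right subtree, then the node.
At 35: go left to 18.
  18 is a leaf — visit 18.
At 35: go right to 10.
  At 10: go left to 5.
    At 5: go left to 29.
      At 29: go left to 11.
        At 11: go left to 16.
          At 16: go left to 6.
            6 is a leaf — visit 6.
          At 16: no right child.
          Visit 16.
        At 11: go right to 24.
          24 is a leaf — visit 24.
        Visit 11.
      At 29: no right child.
      Visit 29.
    At 5: go right to 9.
      At 9: go left to 1.
        At 1: go left to 3.
          3 is a leaf — visit 3.
        At 1: no right child.
        Visit 1.
      At 9: go right to 7.
        7 is a leaf — visit 7.
      Visit 9.
    Visit 5.
  At 10: no right child.
  Visit 10.
Visit 35.
Full post-order sequence: 18, 6, 16, 24, 11, 29, 3, 1, 7, 9, 5, 10, 35.

8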